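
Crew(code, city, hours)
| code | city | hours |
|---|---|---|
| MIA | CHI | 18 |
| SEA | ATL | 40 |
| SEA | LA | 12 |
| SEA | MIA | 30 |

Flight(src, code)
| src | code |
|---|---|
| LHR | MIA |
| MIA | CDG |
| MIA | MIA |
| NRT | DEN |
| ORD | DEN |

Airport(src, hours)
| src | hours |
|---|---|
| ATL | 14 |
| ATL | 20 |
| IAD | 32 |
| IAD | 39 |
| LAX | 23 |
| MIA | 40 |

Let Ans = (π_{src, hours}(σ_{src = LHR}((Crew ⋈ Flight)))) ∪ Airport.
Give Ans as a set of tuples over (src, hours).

Natural join on code: {(MIA, CHI, 18, LHR), (MIA, CHI, 18, MIA)}
Apply σ_{src = LHR}; surviving tuples: {(MIA, CHI, 18, LHR)}
Keep only column(s) src, hours: {(LHR, 18)}
Taking the union: {(ATL, 14), (ATL, 20), (IAD, 32), (IAD, 39), (LAX, 23), (LHR, 18), (MIA, 40)}

{(ATL, 14), (ATL, 20), (IAD, 32), (IAD, 39), (LAX, 23), (LHR, 18), (MIA, 40)}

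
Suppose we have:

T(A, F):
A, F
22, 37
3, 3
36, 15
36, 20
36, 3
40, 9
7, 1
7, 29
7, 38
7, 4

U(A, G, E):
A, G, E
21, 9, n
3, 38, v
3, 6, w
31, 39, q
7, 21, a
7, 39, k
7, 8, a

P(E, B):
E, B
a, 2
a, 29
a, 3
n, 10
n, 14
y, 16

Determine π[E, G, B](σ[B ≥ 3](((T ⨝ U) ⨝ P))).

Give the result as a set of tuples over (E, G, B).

{(a, 21, 29), (a, 21, 3), (a, 8, 29), (a, 8, 3)}

Natural join on A: {(3, 3, 38, v), (3, 3, 6, w), (7, 1, 21, a), (7, 1, 39, k), (7, 1, 8, a), (7, 29, 21, a), (7, 29, 39, k), (7, 29, 8, a), (7, 38, 21, a), (7, 38, 39, k), (7, 38, 8, a), (7, 4, 21, a), (7, 4, 39, k), (7, 4, 8, a)}
Natural join on E: {(7, 1, 21, a, 2), (7, 1, 21, a, 29), (7, 1, 21, a, 3), (7, 1, 8, a, 2), (7, 1, 8, a, 29), (7, 1, 8, a, 3), (7, 29, 21, a, 2), (7, 29, 21, a, 29), (7, 29, 21, a, 3), (7, 29, 8, a, 2), (7, 29, 8, a, 29), (7, 29, 8, a, 3), (7, 38, 21, a, 2), (7, 38, 21, a, 29), (7, 38, 21, a, 3), (7, 38, 8, a, 2), (7, 38, 8, a, 29), (7, 38, 8, a, 3), (7, 4, 21, a, 2), (7, 4, 21, a, 29), (7, 4, 21, a, 3), (7, 4, 8, a, 2), (7, 4, 8, a, 29), (7, 4, 8, a, 3)}
σ[B ≥ 3]: keep tuples satisfying B ≥ 3 → {(7, 1, 21, a, 29), (7, 1, 21, a, 3), (7, 1, 8, a, 29), (7, 1, 8, a, 3), (7, 29, 21, a, 29), (7, 29, 21, a, 3), (7, 29, 8, a, 29), (7, 29, 8, a, 3), (7, 38, 21, a, 29), (7, 38, 21, a, 3), (7, 38, 8, a, 29), (7, 38, 8, a, 3), (7, 4, 21, a, 29), (7, 4, 21, a, 3), (7, 4, 8, a, 29), (7, 4, 8, a, 3)}
π[E, G, B]: project onto (E, G, B) (12 duplicate(s) eliminated) → {(a, 21, 29), (a, 21, 3), (a, 8, 29), (a, 8, 3)}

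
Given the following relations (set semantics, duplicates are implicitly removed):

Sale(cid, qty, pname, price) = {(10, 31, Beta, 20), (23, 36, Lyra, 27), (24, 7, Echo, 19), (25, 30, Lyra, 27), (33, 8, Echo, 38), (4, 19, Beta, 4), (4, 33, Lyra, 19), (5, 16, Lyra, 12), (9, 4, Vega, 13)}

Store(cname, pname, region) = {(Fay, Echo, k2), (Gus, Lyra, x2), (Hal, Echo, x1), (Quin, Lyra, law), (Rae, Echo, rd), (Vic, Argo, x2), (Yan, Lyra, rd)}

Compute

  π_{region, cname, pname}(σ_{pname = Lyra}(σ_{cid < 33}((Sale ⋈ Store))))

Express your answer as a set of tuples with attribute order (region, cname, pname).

{(law, Quin, Lyra), (rd, Yan, Lyra), (x2, Gus, Lyra)}

Natural join on pname: {(23, 36, Lyra, 27, Gus, x2), (23, 36, Lyra, 27, Quin, law), (23, 36, Lyra, 27, Yan, rd), (24, 7, Echo, 19, Fay, k2), (24, 7, Echo, 19, Hal, x1), (24, 7, Echo, 19, Rae, rd), (25, 30, Lyra, 27, Gus, x2), (25, 30, Lyra, 27, Quin, law), (25, 30, Lyra, 27, Yan, rd), (33, 8, Echo, 38, Fay, k2), (33, 8, Echo, 38, Hal, x1), (33, 8, Echo, 38, Rae, rd), (4, 33, Lyra, 19, Gus, x2), (4, 33, Lyra, 19, Quin, law), (4, 33, Lyra, 19, Yan, rd), (5, 16, Lyra, 12, Gus, x2), (5, 16, Lyra, 12, Quin, law), (5, 16, Lyra, 12, Yan, rd)}
Selection cid < 33: {(23, 36, Lyra, 27, Gus, x2), (23, 36, Lyra, 27, Quin, law), (23, 36, Lyra, 27, Yan, rd), (24, 7, Echo, 19, Fay, k2), (24, 7, Echo, 19, Hal, x1), (24, 7, Echo, 19, Rae, rd), (25, 30, Lyra, 27, Gus, x2), (25, 30, Lyra, 27, Quin, law), (25, 30, Lyra, 27, Yan, rd), (4, 33, Lyra, 19, Gus, x2), (4, 33, Lyra, 19, Quin, law), (4, 33, Lyra, 19, Yan, rd), (5, 16, Lyra, 12, Gus, x2), (5, 16, Lyra, 12, Quin, law), (5, 16, Lyra, 12, Yan, rd)}
Selection pname = Lyra: {(23, 36, Lyra, 27, Gus, x2), (23, 36, Lyra, 27, Quin, law), (23, 36, Lyra, 27, Yan, rd), (25, 30, Lyra, 27, Gus, x2), (25, 30, Lyra, 27, Quin, law), (25, 30, Lyra, 27, Yan, rd), (4, 33, Lyra, 19, Gus, x2), (4, 33, Lyra, 19, Quin, law), (4, 33, Lyra, 19, Yan, rd), (5, 16, Lyra, 12, Gus, x2), (5, 16, Lyra, 12, Quin, law), (5, 16, Lyra, 12, Yan, rd)}
Keep only column(s) region, cname, pname (9 duplicate(s) eliminated): {(law, Quin, Lyra), (rd, Yan, Lyra), (x2, Gus, Lyra)}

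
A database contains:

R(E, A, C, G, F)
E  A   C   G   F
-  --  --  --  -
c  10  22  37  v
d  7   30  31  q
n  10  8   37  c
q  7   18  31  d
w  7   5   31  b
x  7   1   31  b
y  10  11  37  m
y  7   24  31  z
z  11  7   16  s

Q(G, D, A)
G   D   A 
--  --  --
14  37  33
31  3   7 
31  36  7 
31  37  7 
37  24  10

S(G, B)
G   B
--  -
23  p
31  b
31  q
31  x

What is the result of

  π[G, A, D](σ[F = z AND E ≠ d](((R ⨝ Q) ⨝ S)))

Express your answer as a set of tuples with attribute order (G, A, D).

{(31, 7, 3), (31, 7, 36), (31, 7, 37)}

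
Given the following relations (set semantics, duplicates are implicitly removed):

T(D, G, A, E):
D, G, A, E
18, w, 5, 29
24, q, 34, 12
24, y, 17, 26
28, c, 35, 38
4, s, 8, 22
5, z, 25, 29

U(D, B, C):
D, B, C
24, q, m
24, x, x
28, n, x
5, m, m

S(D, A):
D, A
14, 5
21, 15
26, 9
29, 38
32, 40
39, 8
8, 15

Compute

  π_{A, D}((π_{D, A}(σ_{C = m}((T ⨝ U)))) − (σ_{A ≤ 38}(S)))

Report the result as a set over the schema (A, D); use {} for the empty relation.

{(17, 24), (25, 5), (34, 24)}

Joining T and U on D yields {(24, q, 34, 12, q, m), (24, q, 34, 12, x, x), (24, y, 17, 26, q, m), (24, y, 17, 26, x, x), (28, c, 35, 38, n, x), (5, z, 25, 29, m, m)}.
Selection C = m: {(24, q, 34, 12, q, m), (24, y, 17, 26, q, m), (5, z, 25, 29, m, m)}
π[D, A]: project onto (D, A) → {(24, 17), (24, 34), (5, 25)}
Selection A ≤ 38: {(14, 5), (21, 15), (26, 9), (29, 38), (39, 8), (8, 15)}
Set difference of the two operands is {(24, 17), (24, 34), (5, 25)}.
π[A, D]: project onto (A, D) → {(17, 24), (25, 5), (34, 24)}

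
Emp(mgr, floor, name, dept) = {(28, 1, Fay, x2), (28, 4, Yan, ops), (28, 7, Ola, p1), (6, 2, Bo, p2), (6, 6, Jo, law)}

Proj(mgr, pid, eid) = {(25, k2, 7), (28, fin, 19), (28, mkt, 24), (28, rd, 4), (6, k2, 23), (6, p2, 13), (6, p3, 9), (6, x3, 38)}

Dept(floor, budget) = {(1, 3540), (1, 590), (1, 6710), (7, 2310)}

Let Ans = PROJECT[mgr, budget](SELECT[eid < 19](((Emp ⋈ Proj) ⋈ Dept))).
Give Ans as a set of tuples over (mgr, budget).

{(28, 2310), (28, 3540), (28, 590), (28, 6710)}

Emp ⋈ Proj (natural join on mgr): {(28, 1, Fay, x2, fin, 19), (28, 1, Fay, x2, mkt, 24), (28, 1, Fay, x2, rd, 4), (28, 4, Yan, ops, fin, 19), (28, 4, Yan, ops, mkt, 24), (28, 4, Yan, ops, rd, 4), (28, 7, Ola, p1, fin, 19), (28, 7, Ola, p1, mkt, 24), (28, 7, Ola, p1, rd, 4), (6, 2, Bo, p2, k2, 23), (6, 2, Bo, p2, p2, 13), (6, 2, Bo, p2, p3, 9), (6, 2, Bo, p2, x3, 38), (6, 6, Jo, law, k2, 23), (6, 6, Jo, law, p2, 13), (6, 6, Jo, law, p3, 9), (6, 6, Jo, law, x3, 38)}
(Emp ⋈ Proj) ⋈ Dept (natural join on floor): {(28, 1, Fay, x2, fin, 19, 3540), (28, 1, Fay, x2, fin, 19, 590), (28, 1, Fay, x2, fin, 19, 6710), (28, 1, Fay, x2, mkt, 24, 3540), (28, 1, Fay, x2, mkt, 24, 590), (28, 1, Fay, x2, mkt, 24, 6710), (28, 1, Fay, x2, rd, 4, 3540), (28, 1, Fay, x2, rd, 4, 590), (28, 1, Fay, x2, rd, 4, 6710), (28, 7, Ola, p1, fin, 19, 2310), (28, 7, Ola, p1, mkt, 24, 2310), (28, 7, Ola, p1, rd, 4, 2310)}
σ[eid < 19]: keep tuples satisfying eid < 19 → {(28, 1, Fay, x2, rd, 4, 3540), (28, 1, Fay, x2, rd, 4, 590), (28, 1, Fay, x2, rd, 4, 6710), (28, 7, Ola, p1, rd, 4, 2310)}
π_{mgr, budget} gives {(28, 2310), (28, 3540), (28, 590), (28, 6710)}.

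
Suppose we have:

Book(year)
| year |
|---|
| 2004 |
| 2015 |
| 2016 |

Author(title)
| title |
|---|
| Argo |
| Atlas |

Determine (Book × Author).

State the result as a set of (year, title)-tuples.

{(2004, Argo), (2004, Atlas), (2015, Argo), (2015, Atlas), (2016, Argo), (2016, Atlas)}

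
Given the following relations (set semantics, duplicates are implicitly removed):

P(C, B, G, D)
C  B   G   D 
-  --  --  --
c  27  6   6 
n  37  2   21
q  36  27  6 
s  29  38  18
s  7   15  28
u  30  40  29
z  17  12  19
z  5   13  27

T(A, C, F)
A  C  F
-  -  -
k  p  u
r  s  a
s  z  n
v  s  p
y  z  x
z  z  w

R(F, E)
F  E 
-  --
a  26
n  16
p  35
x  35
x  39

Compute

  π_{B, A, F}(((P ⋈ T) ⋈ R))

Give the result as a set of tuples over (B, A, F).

{(17, s, n), (17, y, x), (29, r, a), (29, v, p), (5, s, n), (5, y, x), (7, r, a), (7, v, p)}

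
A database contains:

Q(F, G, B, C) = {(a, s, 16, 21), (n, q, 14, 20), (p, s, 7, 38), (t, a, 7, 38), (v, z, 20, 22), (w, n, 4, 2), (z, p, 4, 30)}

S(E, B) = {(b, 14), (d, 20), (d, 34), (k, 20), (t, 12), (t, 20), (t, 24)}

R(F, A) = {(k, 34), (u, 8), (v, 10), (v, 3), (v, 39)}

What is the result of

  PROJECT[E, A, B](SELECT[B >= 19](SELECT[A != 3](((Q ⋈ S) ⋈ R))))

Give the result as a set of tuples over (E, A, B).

{(d, 10, 20), (d, 39, 20), (k, 10, 20), (k, 39, 20), (t, 10, 20), (t, 39, 20)}

Natural join on B: {(n, q, 14, 20, b), (v, z, 20, 22, d), (v, z, 20, 22, k), (v, z, 20, 22, t)}
Natural join on F: {(v, z, 20, 22, d, 10), (v, z, 20, 22, d, 3), (v, z, 20, 22, d, 39), (v, z, 20, 22, k, 10), (v, z, 20, 22, k, 3), (v, z, 20, 22, k, 39), (v, z, 20, 22, t, 10), (v, z, 20, 22, t, 3), (v, z, 20, 22, t, 39)}
Filtering on A != 3 leaves {(v, z, 20, 22, d, 10), (v, z, 20, 22, d, 39), (v, z, 20, 22, k, 10), (v, z, 20, 22, k, 39), (v, z, 20, 22, t, 10), (v, z, 20, 22, t, 39)}.
Filtering on B >= 19 leaves {(v, z, 20, 22, d, 10), (v, z, 20, 22, d, 39), (v, z, 20, 22, k, 10), (v, z, 20, 22, k, 39), (v, z, 20, 22, t, 10), (v, z, 20, 22, t, 39)}.
π[E, A, B]: project onto (E, A, B) → {(d, 10, 20), (d, 39, 20), (k, 10, 20), (k, 39, 20), (t, 10, 20), (t, 39, 20)}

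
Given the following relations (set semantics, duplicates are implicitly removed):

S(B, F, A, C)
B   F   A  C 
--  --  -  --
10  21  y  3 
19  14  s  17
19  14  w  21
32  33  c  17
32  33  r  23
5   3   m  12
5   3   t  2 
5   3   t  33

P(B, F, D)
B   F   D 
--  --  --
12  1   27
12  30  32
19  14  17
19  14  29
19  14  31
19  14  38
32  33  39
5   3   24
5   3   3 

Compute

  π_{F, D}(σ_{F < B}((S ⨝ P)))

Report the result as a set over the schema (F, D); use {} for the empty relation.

S ⋈ P (natural join on B, F): {(19, 14, s, 17, 17), (19, 14, s, 17, 29), (19, 14, s, 17, 31), (19, 14, s, 17, 38), (19, 14, w, 21, 17), (19, 14, w, 21, 29), (19, 14, w, 21, 31), (19, 14, w, 21, 38), (32, 33, c, 17, 39), (32, 33, r, 23, 39), (5, 3, m, 12, 24), (5, 3, m, 12, 3), (5, 3, t, 2, 24), (5, 3, t, 2, 3), (5, 3, t, 33, 24), (5, 3, t, 33, 3)}
Apply σ_{F < B}; surviving tuples: {(19, 14, s, 17, 17), (19, 14, s, 17, 29), (19, 14, s, 17, 31), (19, 14, s, 17, 38), (19, 14, w, 21, 17), (19, 14, w, 21, 29), (19, 14, w, 21, 31), (19, 14, w, 21, 38), (5, 3, m, 12, 24), (5, 3, m, 12, 3), (5, 3, t, 2, 24), (5, 3, t, 2, 3), (5, 3, t, 33, 24), (5, 3, t, 33, 3)}
π_{F, D} gives {(14, 17), (14, 29), (14, 31), (14, 38), (3, 24), (3, 3)} (8 duplicate(s) eliminated).

{(14, 17), (14, 29), (14, 31), (14, 38), (3, 24), (3, 3)}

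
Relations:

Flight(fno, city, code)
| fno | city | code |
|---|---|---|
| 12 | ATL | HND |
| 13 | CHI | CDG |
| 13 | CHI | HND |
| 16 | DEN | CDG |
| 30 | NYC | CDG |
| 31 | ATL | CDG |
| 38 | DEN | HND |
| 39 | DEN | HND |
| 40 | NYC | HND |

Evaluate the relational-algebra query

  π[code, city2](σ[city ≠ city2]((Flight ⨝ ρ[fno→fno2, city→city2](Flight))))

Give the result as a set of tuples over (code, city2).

ρ[fno→fno2, city→city2]: schema becomes (fno2, city2, code); tuples unchanged.
Joining Flight and ρ[fno→fno2, city→city2](Flight) on code yields {(12, ATL, HND, 12, ATL), (12, ATL, HND, 13, CHI), (12, ATL, HND, 38, DEN), (12, ATL, HND, 39, DEN), (12, ATL, HND, 40, NYC), (13, CHI, CDG, 13, CHI), (13, CHI, CDG, 16, DEN), (13, CHI, CDG, 30, NYC), (13, CHI, CDG, 31, ATL), (13, CHI, HND, 12, ATL), (13, CHI, HND, 13, CHI), (13, CHI, HND, 38, DEN), (13, CHI, HND, 39, DEN), (13, CHI, HND, 40, NYC), (16, DEN, CDG, 13, CHI), (16, DEN, CDG, 16, DEN), (16, DEN, CDG, 30, NYC), (16, DEN, CDG, 31, ATL), (30, NYC, CDG, 13, CHI), (30, NYC, CDG, 16, DEN), (30, NYC, CDG, 30, NYC), (30, NYC, CDG, 31, ATL), (31, ATL, CDG, 13, CHI), (31, ATL, CDG, 16, DEN), (31, ATL, CDG, 30, NYC), (31, ATL, CDG, 31, ATL), (38, DEN, HND, 12, ATL), (38, DEN, HND, 13, CHI), (38, DEN, HND, 38, DEN), (38, DEN, HND, 39, DEN), (38, DEN, HND, 40, NYC), (39, DEN, HND, 12, ATL), (39, DEN, HND, 13, CHI), (39, DEN, HND, 38, DEN), (39, DEN, HND, 39, DEN), (39, DEN, HND, 40, NYC), (40, NYC, HND, 12, ATL), (40, NYC, HND, 13, CHI), (40, NYC, HND, 38, DEN), (40, NYC, HND, 39, DEN), (40, NYC, HND, 40, NYC)}.
Apply σ_{city ≠ city2}; surviving tuples: {(12, ATL, HND, 13, CHI), (12, ATL, HND, 38, DEN), (12, ATL, HND, 39, DEN), (12, ATL, HND, 40, NYC), (13, CHI, CDG, 16, DEN), (13, CHI, CDG, 30, NYC), (13, CHI, CDG, 31, ATL), (13, CHI, HND, 12, ATL), (13, CHI, HND, 38, DEN), (13, CHI, HND, 39, DEN), (13, CHI, HND, 40, NYC), (16, DEN, CDG, 13, CHI), (16, DEN, CDG, 30, NYC), (16, DEN, CDG, 31, ATL), (30, NYC, CDG, 13, CHI), (30, NYC, CDG, 16, DEN), (30, NYC, CDG, 31, ATL), (31, ATL, CDG, 13, CHI), (31, ATL, CDG, 16, DEN), (31, ATL, CDG, 30, NYC), (38, DEN, HND, 12, ATL), (38, DEN, HND, 13, CHI), (38, DEN, HND, 40, NYC), (39, DEN, HND, 12, ATL), (39, DEN, HND, 13, CHI), (39, DEN, HND, 40, NYC), (40, NYC, HND, 12, ATL), (40, NYC, HND, 13, CHI), (40, NYC, HND, 38, DEN), (40, NYC, HND, 39, DEN)}
π[code, city2]: project onto (code, city2) (22 duplicate(s) eliminated) → {(CDG, ATL), (CDG, CHI), (CDG, DEN), (CDG, NYC), (HND, ATL), (HND, CHI), (HND, DEN), (HND, NYC)}

{(CDG, ATL), (CDG, CHI), (CDG, DEN), (CDG, NYC), (HND, ATL), (HND, CHI), (HND, DEN), (HND, NYC)}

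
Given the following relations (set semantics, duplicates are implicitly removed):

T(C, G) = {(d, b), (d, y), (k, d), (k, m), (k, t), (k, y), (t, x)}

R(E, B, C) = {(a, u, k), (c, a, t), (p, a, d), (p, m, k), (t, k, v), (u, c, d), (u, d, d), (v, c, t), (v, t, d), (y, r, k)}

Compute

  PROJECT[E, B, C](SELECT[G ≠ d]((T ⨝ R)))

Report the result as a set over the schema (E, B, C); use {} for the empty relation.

{(a, u, k), (c, a, t), (p, a, d), (p, m, k), (u, c, d), (u, d, d), (v, c, t), (v, t, d), (y, r, k)}

T ⋈ R (natural join on C): {(d, b, p, a), (d, b, u, c), (d, b, u, d), (d, b, v, t), (d, y, p, a), (d, y, u, c), (d, y, u, d), (d, y, v, t), (k, d, a, u), (k, d, p, m), (k, d, y, r), (k, m, a, u), (k, m, p, m), (k, m, y, r), (k, t, a, u), (k, t, p, m), (k, t, y, r), (k, y, a, u), (k, y, p, m), (k, y, y, r), (t, x, c, a), (t, x, v, c)}
Filtering on G ≠ d leaves {(d, b, p, a), (d, b, u, c), (d, b, u, d), (d, b, v, t), (d, y, p, a), (d, y, u, c), (d, y, u, d), (d, y, v, t), (k, m, a, u), (k, m, p, m), (k, m, y, r), (k, t, a, u), (k, t, p, m), (k, t, y, r), (k, y, a, u), (k, y, p, m), (k, y, y, r), (t, x, c, a), (t, x, v, c)}.
Projecting to E, B, C (10 duplicate(s) eliminated): {(a, u, k), (c, a, t), (p, a, d), (p, m, k), (u, c, d), (u, d, d), (v, c, t), (v, t, d), (y, r, k)}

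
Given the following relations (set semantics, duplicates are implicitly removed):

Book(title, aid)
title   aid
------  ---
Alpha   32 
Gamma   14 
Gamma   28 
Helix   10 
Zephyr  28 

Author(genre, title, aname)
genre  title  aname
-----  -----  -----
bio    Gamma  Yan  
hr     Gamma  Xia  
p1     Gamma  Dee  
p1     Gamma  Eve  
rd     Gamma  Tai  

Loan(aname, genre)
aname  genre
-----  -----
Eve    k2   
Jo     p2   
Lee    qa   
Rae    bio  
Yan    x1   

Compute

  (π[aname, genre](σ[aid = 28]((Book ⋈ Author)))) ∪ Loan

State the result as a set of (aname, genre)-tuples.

{(Dee, p1), (Eve, k2), (Eve, p1), (Jo, p2), (Lee, qa), (Rae, bio), (Tai, rd), (Xia, hr), (Yan, bio), (Yan, x1)}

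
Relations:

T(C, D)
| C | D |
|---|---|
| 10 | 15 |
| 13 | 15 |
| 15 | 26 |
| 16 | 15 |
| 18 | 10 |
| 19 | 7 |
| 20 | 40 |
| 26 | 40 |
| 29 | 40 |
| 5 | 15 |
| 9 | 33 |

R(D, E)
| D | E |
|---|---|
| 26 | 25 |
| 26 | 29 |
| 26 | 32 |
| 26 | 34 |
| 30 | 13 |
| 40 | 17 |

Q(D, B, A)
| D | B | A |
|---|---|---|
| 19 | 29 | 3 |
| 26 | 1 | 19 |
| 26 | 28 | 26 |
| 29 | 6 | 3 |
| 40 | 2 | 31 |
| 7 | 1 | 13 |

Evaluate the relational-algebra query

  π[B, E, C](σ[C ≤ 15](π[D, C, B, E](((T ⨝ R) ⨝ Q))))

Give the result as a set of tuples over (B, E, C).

{(1, 25, 15), (1, 29, 15), (1, 32, 15), (1, 34, 15), (28, 25, 15), (28, 29, 15), (28, 32, 15), (28, 34, 15)}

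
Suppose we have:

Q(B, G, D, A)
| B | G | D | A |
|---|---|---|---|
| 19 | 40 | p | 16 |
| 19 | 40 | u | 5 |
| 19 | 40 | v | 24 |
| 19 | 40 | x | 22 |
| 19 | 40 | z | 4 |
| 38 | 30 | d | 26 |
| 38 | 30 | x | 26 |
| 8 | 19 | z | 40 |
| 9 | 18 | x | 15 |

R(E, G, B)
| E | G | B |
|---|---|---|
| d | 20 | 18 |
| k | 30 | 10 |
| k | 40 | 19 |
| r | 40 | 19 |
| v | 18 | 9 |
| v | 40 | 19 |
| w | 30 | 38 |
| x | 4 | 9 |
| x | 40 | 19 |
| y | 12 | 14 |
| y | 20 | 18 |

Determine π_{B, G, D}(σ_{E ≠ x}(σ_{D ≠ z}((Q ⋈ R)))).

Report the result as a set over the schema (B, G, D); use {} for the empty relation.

{(19, 40, p), (19, 40, u), (19, 40, v), (19, 40, x), (38, 30, d), (38, 30, x), (9, 18, x)}

Q ⋈ R (natural join on B, G): {(19, 40, p, 16, k), (19, 40, p, 16, r), (19, 40, p, 16, v), (19, 40, p, 16, x), (19, 40, u, 5, k), (19, 40, u, 5, r), (19, 40, u, 5, v), (19, 40, u, 5, x), (19, 40, v, 24, k), (19, 40, v, 24, r), (19, 40, v, 24, v), (19, 40, v, 24, x), (19, 40, x, 22, k), (19, 40, x, 22, r), (19, 40, x, 22, v), (19, 40, x, 22, x), (19, 40, z, 4, k), (19, 40, z, 4, r), (19, 40, z, 4, v), (19, 40, z, 4, x), (38, 30, d, 26, w), (38, 30, x, 26, w), (9, 18, x, 15, v)}
Apply σ_{D ≠ z}; surviving tuples: {(19, 40, p, 16, k), (19, 40, p, 16, r), (19, 40, p, 16, v), (19, 40, p, 16, x), (19, 40, u, 5, k), (19, 40, u, 5, r), (19, 40, u, 5, v), (19, 40, u, 5, x), (19, 40, v, 24, k), (19, 40, v, 24, r), (19, 40, v, 24, v), (19, 40, v, 24, x), (19, 40, x, 22, k), (19, 40, x, 22, r), (19, 40, x, 22, v), (19, 40, x, 22, x), (38, 30, d, 26, w), (38, 30, x, 26, w), (9, 18, x, 15, v)}
Apply σ_{E ≠ x}; surviving tuples: {(19, 40, p, 16, k), (19, 40, p, 16, r), (19, 40, p, 16, v), (19, 40, u, 5, k), (19, 40, u, 5, r), (19, 40, u, 5, v), (19, 40, v, 24, k), (19, 40, v, 24, r), (19, 40, v, 24, v), (19, 40, x, 22, k), (19, 40, x, 22, r), (19, 40, x, 22, v), (38, 30, d, 26, w), (38, 30, x, 26, w), (9, 18, x, 15, v)}
Keep only column(s) B, G, D (8 duplicate(s) eliminated): {(19, 40, p), (19, 40, u), (19, 40, v), (19, 40, x), (38, 30, d), (38, 30, x), (9, 18, x)}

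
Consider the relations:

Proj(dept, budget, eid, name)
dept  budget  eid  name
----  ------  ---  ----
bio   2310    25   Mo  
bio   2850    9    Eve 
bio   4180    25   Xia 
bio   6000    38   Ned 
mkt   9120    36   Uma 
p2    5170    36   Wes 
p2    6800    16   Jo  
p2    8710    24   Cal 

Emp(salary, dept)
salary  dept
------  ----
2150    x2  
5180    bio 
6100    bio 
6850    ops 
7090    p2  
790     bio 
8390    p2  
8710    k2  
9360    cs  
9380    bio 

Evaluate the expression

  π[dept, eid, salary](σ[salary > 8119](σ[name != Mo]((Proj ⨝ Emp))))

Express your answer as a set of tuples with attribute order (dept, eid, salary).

{(bio, 25, 9380), (bio, 38, 9380), (bio, 9, 9380), (p2, 16, 8390), (p2, 24, 8390), (p2, 36, 8390)}

Natural join on dept: {(bio, 2310, 25, Mo, 5180), (bio, 2310, 25, Mo, 6100), (bio, 2310, 25, Mo, 790), (bio, 2310, 25, Mo, 9380), (bio, 2850, 9, Eve, 5180), (bio, 2850, 9, Eve, 6100), (bio, 2850, 9, Eve, 790), (bio, 2850, 9, Eve, 9380), (bio, 4180, 25, Xia, 5180), (bio, 4180, 25, Xia, 6100), (bio, 4180, 25, Xia, 790), (bio, 4180, 25, Xia, 9380), (bio, 6000, 38, Ned, 5180), (bio, 6000, 38, Ned, 6100), (bio, 6000, 38, Ned, 790), (bio, 6000, 38, Ned, 9380), (p2, 5170, 36, Wes, 7090), (p2, 5170, 36, Wes, 8390), (p2, 6800, 16, Jo, 7090), (p2, 6800, 16, Jo, 8390), (p2, 8710, 24, Cal, 7090), (p2, 8710, 24, Cal, 8390)}
Filtering on name != Mo leaves {(bio, 2850, 9, Eve, 5180), (bio, 2850, 9, Eve, 6100), (bio, 2850, 9, Eve, 790), (bio, 2850, 9, Eve, 9380), (bio, 4180, 25, Xia, 5180), (bio, 4180, 25, Xia, 6100), (bio, 4180, 25, Xia, 790), (bio, 4180, 25, Xia, 9380), (bio, 6000, 38, Ned, 5180), (bio, 6000, 38, Ned, 6100), (bio, 6000, 38, Ned, 790), (bio, 6000, 38, Ned, 9380), (p2, 5170, 36, Wes, 7090), (p2, 5170, 36, Wes, 8390), (p2, 6800, 16, Jo, 7090), (p2, 6800, 16, Jo, 8390), (p2, 8710, 24, Cal, 7090), (p2, 8710, 24, Cal, 8390)}.
Filtering on salary > 8119 leaves {(bio, 2850, 9, Eve, 9380), (bio, 4180, 25, Xia, 9380), (bio, 6000, 38, Ned, 9380), (p2, 5170, 36, Wes, 8390), (p2, 6800, 16, Jo, 8390), (p2, 8710, 24, Cal, 8390)}.
Projecting to dept, eid, salary: {(bio, 25, 9380), (bio, 38, 9380), (bio, 9, 9380), (p2, 16, 8390), (p2, 24, 8390), (p2, 36, 8390)}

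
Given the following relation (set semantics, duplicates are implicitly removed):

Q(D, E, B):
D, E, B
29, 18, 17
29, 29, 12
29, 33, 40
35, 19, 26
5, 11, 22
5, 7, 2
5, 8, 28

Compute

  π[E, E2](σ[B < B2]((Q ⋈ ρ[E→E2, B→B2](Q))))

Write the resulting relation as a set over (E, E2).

ρ[E→E2, B→B2]: schema becomes (D, E2, B2); tuples unchanged.
Joining Q and ρ[E→E2, B→B2](Q) on D yields {(29, 18, 17, 18, 17), (29, 18, 17, 29, 12), (29, 18, 17, 33, 40), (29, 29, 12, 18, 17), (29, 29, 12, 29, 12), (29, 29, 12, 33, 40), (29, 33, 40, 18, 17), (29, 33, 40, 29, 12), (29, 33, 40, 33, 40), (35, 19, 26, 19, 26), (5, 11, 22, 11, 22), (5, 11, 22, 7, 2), (5, 11, 22, 8, 28), (5, 7, 2, 11, 22), (5, 7, 2, 7, 2), (5, 7, 2, 8, 28), (5, 8, 28, 11, 22), (5, 8, 28, 7, 2), (5, 8, 28, 8, 28)}.
σ[B < B2]: keep tuples satisfying B < B2 → {(29, 18, 17, 33, 40), (29, 29, 12, 18, 17), (29, 29, 12, 33, 40), (5, 11, 22, 8, 28), (5, 7, 2, 11, 22), (5, 7, 2, 8, 28)}
Keep only column(s) E, E2: {(11, 8), (18, 33), (29, 18), (29, 33), (7, 11), (7, 8)}

{(11, 8), (18, 33), (29, 18), (29, 33), (7, 11), (7, 8)}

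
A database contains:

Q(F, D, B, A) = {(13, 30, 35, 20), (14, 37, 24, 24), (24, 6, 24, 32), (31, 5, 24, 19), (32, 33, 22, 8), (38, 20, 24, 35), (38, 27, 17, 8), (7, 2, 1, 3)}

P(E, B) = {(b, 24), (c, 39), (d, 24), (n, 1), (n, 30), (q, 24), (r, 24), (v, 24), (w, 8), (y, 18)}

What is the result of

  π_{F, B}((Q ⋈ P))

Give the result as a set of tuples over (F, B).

Joining Q and P on B yields {(14, 37, 24, 24, b), (14, 37, 24, 24, d), (14, 37, 24, 24, q), (14, 37, 24, 24, r), (14, 37, 24, 24, v), (24, 6, 24, 32, b), (24, 6, 24, 32, d), (24, 6, 24, 32, q), (24, 6, 24, 32, r), (24, 6, 24, 32, v), (31, 5, 24, 19, b), (31, 5, 24, 19, d), (31, 5, 24, 19, q), (31, 5, 24, 19, r), (31, 5, 24, 19, v), (38, 20, 24, 35, b), (38, 20, 24, 35, d), (38, 20, 24, 35, q), (38, 20, 24, 35, r), (38, 20, 24, 35, v), (7, 2, 1, 3, n)}.
π[F, B]: project onto (F, B) (16 duplicate(s) eliminated) → {(14, 24), (24, 24), (31, 24), (38, 24), (7, 1)}

{(14, 24), (24, 24), (31, 24), (38, 24), (7, 1)}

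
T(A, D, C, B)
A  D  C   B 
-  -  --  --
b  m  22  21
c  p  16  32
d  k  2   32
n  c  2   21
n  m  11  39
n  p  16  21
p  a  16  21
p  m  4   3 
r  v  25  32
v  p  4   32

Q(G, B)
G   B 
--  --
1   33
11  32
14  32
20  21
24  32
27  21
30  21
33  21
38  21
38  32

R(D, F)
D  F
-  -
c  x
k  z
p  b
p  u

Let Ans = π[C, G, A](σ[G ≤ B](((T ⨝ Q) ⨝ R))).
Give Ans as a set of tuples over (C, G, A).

{(16, 11, c), (16, 14, c), (16, 20, n), (16, 24, c), (2, 11, d), (2, 14, d), (2, 20, n), (2, 24, d), (4, 11, v), (4, 14, v), (4, 24, v)}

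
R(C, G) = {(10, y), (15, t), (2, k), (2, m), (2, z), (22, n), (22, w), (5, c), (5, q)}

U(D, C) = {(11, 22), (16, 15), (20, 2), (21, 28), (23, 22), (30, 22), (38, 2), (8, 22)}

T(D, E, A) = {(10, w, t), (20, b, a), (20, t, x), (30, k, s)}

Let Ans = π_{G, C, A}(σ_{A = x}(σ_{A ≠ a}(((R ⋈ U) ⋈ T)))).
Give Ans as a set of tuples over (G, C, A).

{(k, 2, x), (m, 2, x), (z, 2, x)}

R ⋈ U (natural join on C): {(15, t, 16), (2, k, 20), (2, k, 38), (2, m, 20), (2, m, 38), (2, z, 20), (2, z, 38), (22, n, 11), (22, n, 23), (22, n, 30), (22, n, 8), (22, w, 11), (22, w, 23), (22, w, 30), (22, w, 8)}
(R ⋈ U) ⋈ T (natural join on D): {(2, k, 20, b, a), (2, k, 20, t, x), (2, m, 20, b, a), (2, m, 20, t, x), (2, z, 20, b, a), (2, z, 20, t, x), (22, n, 30, k, s), (22, w, 30, k, s)}
Selection A ≠ a: {(2, k, 20, t, x), (2, m, 20, t, x), (2, z, 20, t, x), (22, n, 30, k, s), (22, w, 30, k, s)}
Selection A = x: {(2, k, 20, t, x), (2, m, 20, t, x), (2, z, 20, t, x)}
Keep only column(s) G, C, A: {(k, 2, x), (m, 2, x), (z, 2, x)}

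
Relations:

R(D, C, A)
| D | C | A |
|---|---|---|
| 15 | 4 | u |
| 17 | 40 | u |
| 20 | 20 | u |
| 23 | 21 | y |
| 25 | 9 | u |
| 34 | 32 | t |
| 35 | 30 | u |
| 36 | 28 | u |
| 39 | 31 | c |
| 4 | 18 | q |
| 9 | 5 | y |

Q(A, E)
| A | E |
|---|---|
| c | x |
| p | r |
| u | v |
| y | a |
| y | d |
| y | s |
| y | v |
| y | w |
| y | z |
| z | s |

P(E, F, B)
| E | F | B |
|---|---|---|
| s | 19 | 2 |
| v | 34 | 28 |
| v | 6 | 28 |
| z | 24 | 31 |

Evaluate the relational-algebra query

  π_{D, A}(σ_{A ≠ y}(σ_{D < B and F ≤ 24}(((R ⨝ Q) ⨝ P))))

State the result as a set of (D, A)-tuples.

{(15, u), (17, u), (20, u), (25, u)}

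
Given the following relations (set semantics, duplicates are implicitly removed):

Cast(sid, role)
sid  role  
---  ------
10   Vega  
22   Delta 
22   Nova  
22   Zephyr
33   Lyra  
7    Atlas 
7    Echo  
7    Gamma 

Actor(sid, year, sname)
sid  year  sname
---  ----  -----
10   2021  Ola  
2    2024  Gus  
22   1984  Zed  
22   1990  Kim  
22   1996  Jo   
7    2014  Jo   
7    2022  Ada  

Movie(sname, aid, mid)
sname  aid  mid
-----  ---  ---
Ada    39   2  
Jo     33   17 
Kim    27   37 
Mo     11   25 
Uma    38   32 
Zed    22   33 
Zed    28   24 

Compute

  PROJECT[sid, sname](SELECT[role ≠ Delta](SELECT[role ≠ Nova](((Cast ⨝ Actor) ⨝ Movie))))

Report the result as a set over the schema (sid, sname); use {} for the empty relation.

Cast ⋈ Actor (natural join on sid): {(10, Vega, 2021, Ola), (22, Delta, 1984, Zed), (22, Delta, 1990, Kim), (22, Delta, 1996, Jo), (22, Nova, 1984, Zed), (22, Nova, 1990, Kim), (22, Nova, 1996, Jo), (22, Zephyr, 1984, Zed), (22, Zephyr, 1990, Kim), (22, Zephyr, 1996, Jo), (7, Atlas, 2014, Jo), (7, Atlas, 2022, Ada), (7, Echo, 2014, Jo), (7, Echo, 2022, Ada), (7, Gamma, 2014, Jo), (7, Gamma, 2022, Ada)}
(Cast ⨝ Actor) ⋈ Movie (natural join on sname): {(22, Delta, 1984, Zed, 22, 33), (22, Delta, 1984, Zed, 28, 24), (22, Delta, 1990, Kim, 27, 37), (22, Delta, 1996, Jo, 33, 17), (22, Nova, 1984, Zed, 22, 33), (22, Nova, 1984, Zed, 28, 24), (22, Nova, 1990, Kim, 27, 37), (22, Nova, 1996, Jo, 33, 17), (22, Zephyr, 1984, Zed, 22, 33), (22, Zephyr, 1984, Zed, 28, 24), (22, Zephyr, 1990, Kim, 27, 37), (22, Zephyr, 1996, Jo, 33, 17), (7, Atlas, 2014, Jo, 33, 17), (7, Atlas, 2022, Ada, 39, 2), (7, Echo, 2014, Jo, 33, 17), (7, Echo, 2022, Ada, 39, 2), (7, Gamma, 2014, Jo, 33, 17), (7, Gamma, 2022, Ada, 39, 2)}
Apply σ_{role ≠ Nova}; surviving tuples: {(22, Delta, 1984, Zed, 22, 33), (22, Delta, 1984, Zed, 28, 24), (22, Delta, 1990, Kim, 27, 37), (22, Delta, 1996, Jo, 33, 17), (22, Zephyr, 1984, Zed, 22, 33), (22, Zephyr, 1984, Zed, 28, 24), (22, Zephyr, 1990, Kim, 27, 37), (22, Zephyr, 1996, Jo, 33, 17), (7, Atlas, 2014, Jo, 33, 17), (7, Atlas, 2022, Ada, 39, 2), (7, Echo, 2014, Jo, 33, 17), (7, Echo, 2022, Ada, 39, 2), (7, Gamma, 2014, Jo, 33, 17), (7, Gamma, 2022, Ada, 39, 2)}
Apply σ_{role ≠ Delta}; surviving tuples: {(22, Zephyr, 1984, Zed, 22, 33), (22, Zephyr, 1984, Zed, 28, 24), (22, Zephyr, 1990, Kim, 27, 37), (22, Zephyr, 1996, Jo, 33, 17), (7, Atlas, 2014, Jo, 33, 17), (7, Atlas, 2022, Ada, 39, 2), (7, Echo, 2014, Jo, 33, 17), (7, Echo, 2022, Ada, 39, 2), (7, Gamma, 2014, Jo, 33, 17), (7, Gamma, 2022, Ada, 39, 2)}
Projecting to sid, sname (5 duplicate(s) eliminated): {(22, Jo), (22, Kim), (22, Zed), (7, Ada), (7, Jo)}

{(22, Jo), (22, Kim), (22, Zed), (7, Ada), (7, Jo)}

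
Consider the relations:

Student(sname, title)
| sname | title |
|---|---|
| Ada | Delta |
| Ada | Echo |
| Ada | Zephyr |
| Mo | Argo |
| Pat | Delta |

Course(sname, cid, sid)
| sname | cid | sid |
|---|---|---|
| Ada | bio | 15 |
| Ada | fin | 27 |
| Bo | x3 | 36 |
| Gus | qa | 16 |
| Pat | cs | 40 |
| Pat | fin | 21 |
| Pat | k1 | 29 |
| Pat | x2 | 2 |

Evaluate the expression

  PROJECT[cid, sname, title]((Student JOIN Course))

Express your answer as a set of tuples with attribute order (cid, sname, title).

{(bio, Ada, Delta), (bio, Ada, Echo), (bio, Ada, Zephyr), (cs, Pat, Delta), (fin, Ada, Delta), (fin, Ada, Echo), (fin, Ada, Zephyr), (fin, Pat, Delta), (k1, Pat, Delta), (x2, Pat, Delta)}

Student ⋈ Course (natural join on sname): {(Ada, Delta, bio, 15), (Ada, Delta, fin, 27), (Ada, Echo, bio, 15), (Ada, Echo, fin, 27), (Ada, Zephyr, bio, 15), (Ada, Zephyr, fin, 27), (Pat, Delta, cs, 40), (Pat, Delta, fin, 21), (Pat, Delta, k1, 29), (Pat, Delta, x2, 2)}
Projecting to cid, sname, title: {(bio, Ada, Delta), (bio, Ada, Echo), (bio, Ada, Zephyr), (cs, Pat, Delta), (fin, Ada, Delta), (fin, Ada, Echo), (fin, Ada, Zephyr), (fin, Pat, Delta), (k1, Pat, Delta), (x2, Pat, Delta)}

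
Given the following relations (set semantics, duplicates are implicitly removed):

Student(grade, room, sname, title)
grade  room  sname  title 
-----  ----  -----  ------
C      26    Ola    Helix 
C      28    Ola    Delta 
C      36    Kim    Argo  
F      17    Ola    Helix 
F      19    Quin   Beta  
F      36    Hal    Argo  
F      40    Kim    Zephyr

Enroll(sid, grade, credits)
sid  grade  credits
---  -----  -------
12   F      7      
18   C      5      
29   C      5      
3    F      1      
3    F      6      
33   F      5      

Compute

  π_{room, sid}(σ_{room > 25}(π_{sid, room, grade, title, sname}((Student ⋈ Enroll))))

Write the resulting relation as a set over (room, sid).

Student ⋈ Enroll (natural join on grade): {(C, 26, Ola, Helix, 18, 5), (C, 26, Ola, Helix, 29, 5), (C, 28, Ola, Delta, 18, 5), (C, 28, Ola, Delta, 29, 5), (C, 36, Kim, Argo, 18, 5), (C, 36, Kim, Argo, 29, 5), (F, 17, Ola, Helix, 12, 7), (F, 17, Ola, Helix, 3, 1), (F, 17, Ola, Helix, 3, 6), (F, 17, Ola, Helix, 33, 5), (F, 19, Quin, Beta, 12, 7), (F, 19, Quin, Beta, 3, 1), (F, 19, Quin, Beta, 3, 6), (F, 19, Quin, Beta, 33, 5), (F, 36, Hal, Argo, 12, 7), (F, 36, Hal, Argo, 3, 1), (F, 36, Hal, Argo, 3, 6), (F, 36, Hal, Argo, 33, 5), (F, 40, Kim, Zephyr, 12, 7), (F, 40, Kim, Zephyr, 3, 1), (F, 40, Kim, Zephyr, 3, 6), (F, 40, Kim, Zephyr, 33, 5)}
π[sid, room, grade, title, sname]: project onto (sid, room, grade, title, sname) (4 duplicate(s) eliminated) → {(12, 17, F, Helix, Ola), (12, 19, F, Beta, Quin), (12, 36, F, Argo, Hal), (12, 40, F, Zephyr, Kim), (18, 26, C, Helix, Ola), (18, 28, C, Delta, Ola), (18, 36, C, Argo, Kim), (29, 26, C, Helix, Ola), (29, 28, C, Delta, Ola), (29, 36, C, Argo, Kim), (3, 17, F, Helix, Ola), (3, 19, F, Beta, Quin), (3, 36, F, Argo, Hal), (3, 40, F, Zephyr, Kim), (33, 17, F, Helix, Ola), (33, 19, F, Beta, Quin), (33, 36, F, Argo, Hal), (33, 40, F, Zephyr, Kim)}
Filtering on room > 25 leaves {(12, 36, F, Argo, Hal), (12, 40, F, Zephyr, Kim), (18, 26, C, Helix, Ola), (18, 28, C, Delta, Ola), (18, 36, C, Argo, Kim), (29, 26, C, Helix, Ola), (29, 28, C, Delta, Ola), (29, 36, C, Argo, Kim), (3, 36, F, Argo, Hal), (3, 40, F, Zephyr, Kim), (33, 36, F, Argo, Hal), (33, 40, F, Zephyr, Kim)}.
π[room, sid]: project onto (room, sid) → {(26, 18), (26, 29), (28, 18), (28, 29), (36, 12), (36, 18), (36, 29), (36, 3), (36, 33), (40, 12), (40, 3), (40, 33)}

{(26, 18), (26, 29), (28, 18), (28, 29), (36, 12), (36, 18), (36, 29), (36, 3), (36, 33), (40, 12), (40, 3), (40, 33)}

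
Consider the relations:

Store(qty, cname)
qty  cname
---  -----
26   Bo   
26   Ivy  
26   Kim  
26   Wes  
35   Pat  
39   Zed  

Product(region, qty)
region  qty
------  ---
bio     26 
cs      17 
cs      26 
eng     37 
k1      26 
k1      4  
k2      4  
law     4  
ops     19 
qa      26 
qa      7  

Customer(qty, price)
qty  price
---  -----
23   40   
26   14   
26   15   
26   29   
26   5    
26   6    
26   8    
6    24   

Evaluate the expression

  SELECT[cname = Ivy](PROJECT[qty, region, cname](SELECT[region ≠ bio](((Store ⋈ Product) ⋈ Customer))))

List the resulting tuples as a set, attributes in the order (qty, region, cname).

Natural join on qty: {(26, Bo, bio), (26, Bo, cs), (26, Bo, k1), (26, Bo, qa), (26, Ivy, bio), (26, Ivy, cs), (26, Ivy, k1), (26, Ivy, qa), (26, Kim, bio), (26, Kim, cs), (26, Kim, k1), (26, Kim, qa), (26, Wes, bio), (26, Wes, cs), (26, Wes, k1), (26, Wes, qa)}
Natural join on qty: {(26, Bo, bio, 14), (26, Bo, bio, 15), (26, Bo, bio, 29), (26, Bo, bio, 5), (26, Bo, bio, 6), (26, Bo, bio, 8), (26, Bo, cs, 14), (26, Bo, cs, 15), (26, Bo, cs, 29), (26, Bo, cs, 5), (26, Bo, cs, 6), (26, Bo, cs, 8), (26, Bo, k1, 14), (26, Bo, k1, 15), (26, Bo, k1, 29), (26, Bo, k1, 5), (26, Bo, k1, 6), (26, Bo, k1, 8), (26, Bo, qa, 14), (26, Bo, qa, 15), (26, Bo, qa, 29), (26, Bo, qa, 5), (26, Bo, qa, 6), (26, Bo, qa, 8), (26, Ivy, bio, 14), (26, Ivy, bio, 15), (26, Ivy, bio, 29), (26, Ivy, bio, 5), (26, Ivy, bio, 6), (26, Ivy, bio, 8), (26, Ivy, cs, 14), (26, Ivy, cs, 15), (26, Ivy, cs, 29), (26, Ivy, cs, 5), (26, Ivy, cs, 6), (26, Ivy, cs, 8), (26, Ivy, k1, 14), (26, Ivy, k1, 15), (26, Ivy, k1, 29), (26, Ivy, k1, 5), (26, Ivy, k1, 6), (26, Ivy, k1, 8), (26, Ivy, qa, 14), (26, Ivy, qa, 15), (26, Ivy, qa, 29), (26, Ivy, qa, 5), (26, Ivy, qa, 6), (26, Ivy, qa, 8), (26, Kim, bio, 14), (26, Kim, bio, 15), (26, Kim, bio, 29), (26, Kim, bio, 5), (26, Kim, bio, 6), (26, Kim, bio, 8), (26, Kim, cs, 14), (26, Kim, cs, 15), (26, Kim, cs, 29), (26, Kim, cs, 5), (26, Kim, cs, 6), (26, Kim, cs, 8), (26, Kim, k1, 14), (26, Kim, k1, 15), (26, Kim, k1, 29), (26, Kim, k1, 5), (26, Kim, k1, 6), (26, Kim, k1, 8), (26, Kim, qa, 14), (26, Kim, qa, 15), (26, Kim, qa, 29), (26, Kim, qa, 5), (26, Kim, qa, 6), (26, Kim, qa, 8), (26, Wes, bio, 14), (26, Wes, bio, 15), (26, Wes, bio, 29), (26, Wes, bio, 5), (26, Wes, bio, 6), (26, Wes, bio, 8), (26, Wes, cs, 14), (26, Wes, cs, 15), (26, Wes, cs, 29), (26, Wes, cs, 5), (26, Wes, cs, 6), (26, Wes, cs, 8), (26, Wes, k1, 14), (26, Wes, k1, 15), (26, Wes, k1, 29), (26, Wes, k1, 5), (26, Wes, k1, 6), (26, Wes, k1, 8), (26, Wes, qa, 14), (26, Wes, qa, 15), (26, Wes, qa, 29), (26, Wes, qa, 5), (26, Wes, qa, 6), (26, Wes, qa, 8)}
Selection region ≠ bio: {(26, Bo, cs, 14), (26, Bo, cs, 15), (26, Bo, cs, 29), (26, Bo, cs, 5), (26, Bo, cs, 6), (26, Bo, cs, 8), (26, Bo, k1, 14), (26, Bo, k1, 15), (26, Bo, k1, 29), (26, Bo, k1, 5), (26, Bo, k1, 6), (26, Bo, k1, 8), (26, Bo, qa, 14), (26, Bo, qa, 15), (26, Bo, qa, 29), (26, Bo, qa, 5), (26, Bo, qa, 6), (26, Bo, qa, 8), (26, Ivy, cs, 14), (26, Ivy, cs, 15), (26, Ivy, cs, 29), (26, Ivy, cs, 5), (26, Ivy, cs, 6), (26, Ivy, cs, 8), (26, Ivy, k1, 14), (26, Ivy, k1, 15), (26, Ivy, k1, 29), (26, Ivy, k1, 5), (26, Ivy, k1, 6), (26, Ivy, k1, 8), (26, Ivy, qa, 14), (26, Ivy, qa, 15), (26, Ivy, qa, 29), (26, Ivy, qa, 5), (26, Ivy, qa, 6), (26, Ivy, qa, 8), (26, Kim, cs, 14), (26, Kim, cs, 15), (26, Kim, cs, 29), (26, Kim, cs, 5), (26, Kim, cs, 6), (26, Kim, cs, 8), (26, Kim, k1, 14), (26, Kim, k1, 15), (26, Kim, k1, 29), (26, Kim, k1, 5), (26, Kim, k1, 6), (26, Kim, k1, 8), (26, Kim, qa, 14), (26, Kim, qa, 15), (26, Kim, qa, 29), (26, Kim, qa, 5), (26, Kim, qa, 6), (26, Kim, qa, 8), (26, Wes, cs, 14), (26, Wes, cs, 15), (26, Wes, cs, 29), (26, Wes, cs, 5), (26, Wes, cs, 6), (26, Wes, cs, 8), (26, Wes, k1, 14), (26, Wes, k1, 15), (26, Wes, k1, 29), (26, Wes, k1, 5), (26, Wes, k1, 6), (26, Wes, k1, 8), (26, Wes, qa, 14), (26, Wes, qa, 15), (26, Wes, qa, 29), (26, Wes, qa, 5), (26, Wes, qa, 6), (26, Wes, qa, 8)}
π[qty, region, cname]: project onto (qty, region, cname) (60 duplicate(s) eliminated) → {(26, cs, Bo), (26, cs, Ivy), (26, cs, Kim), (26, cs, Wes), (26, k1, Bo), (26, k1, Ivy), (26, k1, Kim), (26, k1, Wes), (26, qa, Bo), (26, qa, Ivy), (26, qa, Kim), (26, qa, Wes)}
Selection cname = Ivy: {(26, cs, Ivy), (26, k1, Ivy), (26, qa, Ivy)}

{(26, cs, Ivy), (26, k1, Ivy), (26, qa, Ivy)}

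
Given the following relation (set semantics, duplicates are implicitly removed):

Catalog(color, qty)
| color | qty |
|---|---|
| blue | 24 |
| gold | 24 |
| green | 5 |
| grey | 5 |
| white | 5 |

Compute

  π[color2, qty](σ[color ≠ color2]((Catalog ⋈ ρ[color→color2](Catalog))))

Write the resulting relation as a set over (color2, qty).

{(blue, 24), (gold, 24), (green, 5), (grey, 5), (white, 5)}

ρ[color→color2]: schema becomes (color2, qty); tuples unchanged.
Natural join on qty: {(blue, 24, blue), (blue, 24, gold), (gold, 24, blue), (gold, 24, gold), (green, 5, green), (green, 5, grey), (green, 5, white), (grey, 5, green), (grey, 5, grey), (grey, 5, white), (white, 5, green), (white, 5, grey), (white, 5, white)}
Filtering on color ≠ color2 leaves {(blue, 24, gold), (gold, 24, blue), (green, 5, grey), (green, 5, white), (grey, 5, green), (grey, 5, white), (white, 5, green), (white, 5, grey)}.
π_{color2, qty} gives {(blue, 24), (gold, 24), (green, 5), (grey, 5), (white, 5)} (3 duplicate(s) eliminated).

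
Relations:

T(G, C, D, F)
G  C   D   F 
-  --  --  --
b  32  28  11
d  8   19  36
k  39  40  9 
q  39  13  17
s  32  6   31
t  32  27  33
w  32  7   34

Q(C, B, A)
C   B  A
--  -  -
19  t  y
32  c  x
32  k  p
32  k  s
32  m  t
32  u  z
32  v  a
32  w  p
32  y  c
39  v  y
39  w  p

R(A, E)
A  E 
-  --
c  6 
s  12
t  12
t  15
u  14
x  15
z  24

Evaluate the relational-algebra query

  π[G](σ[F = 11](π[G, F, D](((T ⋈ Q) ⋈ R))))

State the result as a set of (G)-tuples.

{b}

Natural join on C: {(b, 32, 28, 11, c, x), (b, 32, 28, 11, k, p), (b, 32, 28, 11, k, s), (b, 32, 28, 11, m, t), (b, 32, 28, 11, u, z), (b, 32, 28, 11, v, a), (b, 32, 28, 11, w, p), (b, 32, 28, 11, y, c), (k, 39, 40, 9, v, y), (k, 39, 40, 9, w, p), (q, 39, 13, 17, v, y), (q, 39, 13, 17, w, p), (s, 32, 6, 31, c, x), (s, 32, 6, 31, k, p), (s, 32, 6, 31, k, s), (s, 32, 6, 31, m, t), (s, 32, 6, 31, u, z), (s, 32, 6, 31, v, a), (s, 32, 6, 31, w, p), (s, 32, 6, 31, y, c), (t, 32, 27, 33, c, x), (t, 32, 27, 33, k, p), (t, 32, 27, 33, k, s), (t, 32, 27, 33, m, t), (t, 32, 27, 33, u, z), (t, 32, 27, 33, v, a), (t, 32, 27, 33, w, p), (t, 32, 27, 33, y, c), (w, 32, 7, 34, c, x), (w, 32, 7, 34, k, p), (w, 32, 7, 34, k, s), (w, 32, 7, 34, m, t), (w, 32, 7, 34, u, z), (w, 32, 7, 34, v, a), (w, 32, 7, 34, w, p), (w, 32, 7, 34, y, c)}
Natural join on A: {(b, 32, 28, 11, c, x, 15), (b, 32, 28, 11, k, s, 12), (b, 32, 28, 11, m, t, 12), (b, 32, 28, 11, m, t, 15), (b, 32, 28, 11, u, z, 24), (b, 32, 28, 11, y, c, 6), (s, 32, 6, 31, c, x, 15), (s, 32, 6, 31, k, s, 12), (s, 32, 6, 31, m, t, 12), (s, 32, 6, 31, m, t, 15), (s, 32, 6, 31, u, z, 24), (s, 32, 6, 31, y, c, 6), (t, 32, 27, 33, c, x, 15), (t, 32, 27, 33, k, s, 12), (t, 32, 27, 33, m, t, 12), (t, 32, 27, 33, m, t, 15), (t, 32, 27, 33, u, z, 24), (t, 32, 27, 33, y, c, 6), (w, 32, 7, 34, c, x, 15), (w, 32, 7, 34, k, s, 12), (w, 32, 7, 34, m, t, 12), (w, 32, 7, 34, m, t, 15), (w, 32, 7, 34, u, z, 24), (w, 32, 7, 34, y, c, 6)}
π_{G, F, D} gives {(b, 11, 28), (s, 31, 6), (t, 33, 27), (w, 34, 7)} (20 duplicate(s) eliminated).
Filtering on F = 11 leaves {(b, 11, 28)}.
π_{G} gives {b}.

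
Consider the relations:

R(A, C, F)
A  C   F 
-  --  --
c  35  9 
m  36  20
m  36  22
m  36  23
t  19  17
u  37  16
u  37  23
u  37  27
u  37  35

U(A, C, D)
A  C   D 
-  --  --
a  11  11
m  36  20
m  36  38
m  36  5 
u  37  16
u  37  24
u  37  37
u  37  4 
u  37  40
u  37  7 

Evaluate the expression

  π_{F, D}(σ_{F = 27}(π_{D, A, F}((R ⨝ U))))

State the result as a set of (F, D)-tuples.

{(27, 16), (27, 24), (27, 37), (27, 4), (27, 40), (27, 7)}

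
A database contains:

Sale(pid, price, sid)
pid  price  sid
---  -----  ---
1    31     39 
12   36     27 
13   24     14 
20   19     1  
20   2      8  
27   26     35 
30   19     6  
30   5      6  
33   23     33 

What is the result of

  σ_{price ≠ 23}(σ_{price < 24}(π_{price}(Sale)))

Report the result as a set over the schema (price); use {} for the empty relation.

{19, 2, 5}

π_{price} gives {19, 2, 23, 24, 26, 31, 36, 5} (1 duplicate(s) eliminated).
Selection price < 24: {19, 2, 23, 5}
Selection price ≠ 23: {19, 2, 5}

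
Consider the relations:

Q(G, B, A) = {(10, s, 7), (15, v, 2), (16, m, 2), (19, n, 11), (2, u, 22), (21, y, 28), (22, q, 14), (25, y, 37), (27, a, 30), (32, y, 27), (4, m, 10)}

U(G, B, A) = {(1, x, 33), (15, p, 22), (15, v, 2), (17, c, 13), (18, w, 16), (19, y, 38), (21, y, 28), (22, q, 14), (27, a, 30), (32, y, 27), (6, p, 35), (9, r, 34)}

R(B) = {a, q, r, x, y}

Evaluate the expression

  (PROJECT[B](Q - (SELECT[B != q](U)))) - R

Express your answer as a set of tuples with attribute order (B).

{m, n, s, u}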